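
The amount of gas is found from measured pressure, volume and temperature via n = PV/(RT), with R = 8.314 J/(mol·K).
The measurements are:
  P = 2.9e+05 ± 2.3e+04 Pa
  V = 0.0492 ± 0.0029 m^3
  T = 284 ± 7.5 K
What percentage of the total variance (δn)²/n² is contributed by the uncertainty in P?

60.1%

(δn/n)² = (1·δP/P)² + (1·δV/V)² + (-1·δT/T)²
  P term: (1×0.0793)² = 0.00629
  V term: (1×0.0589)² = 0.00347
  T term: (-1×0.0264)² = 0.000697
Total = 0.0105. Share from P = 0.00629/0.0105 = 0.601.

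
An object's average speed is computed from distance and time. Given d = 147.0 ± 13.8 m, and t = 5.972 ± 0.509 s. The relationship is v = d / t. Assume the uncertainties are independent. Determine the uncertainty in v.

3.12 m/s

For a monomial v ∝ d, t^-1, fractional errors add in quadrature:
  (1·δd/d)² = (1×0.0939)² = 0.00881;  (-1·δt/t)² = (-1×0.0852)² = 0.00726
δv/v = √(0.0161) = 0.127
v = 24.61 m/s, so δv = 0.127 × 24.61 = 3.12 m/s.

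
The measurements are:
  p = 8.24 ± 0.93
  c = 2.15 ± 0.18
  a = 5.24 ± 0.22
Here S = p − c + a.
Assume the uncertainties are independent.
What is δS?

S is a linear combination, so absolute uncertainties add in quadrature:
  (δp)² = 0.865;  (δc)² = 0.0324;  (δa)² = 0.0484
δS = √(0.946) = 0.972

0.972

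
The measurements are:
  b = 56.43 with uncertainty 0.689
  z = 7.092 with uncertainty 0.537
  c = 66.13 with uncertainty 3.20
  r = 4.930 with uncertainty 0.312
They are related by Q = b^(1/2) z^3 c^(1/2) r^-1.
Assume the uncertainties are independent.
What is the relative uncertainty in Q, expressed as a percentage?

Since Q is a product/quotient, work with relative uncertainties:
  (½·δb/b)² = (0.5×0.0122)² = 3.73e-05;  (3·δz/z)² = (3×0.0757)² = 0.0516;  (½·δc/c)² = (0.5×0.0484)² = 0.000585;  (-1·δr/r)² = (-1×0.0633)² = 0.00401
δQ/Q = √(0.0562) = 0.237

23.7%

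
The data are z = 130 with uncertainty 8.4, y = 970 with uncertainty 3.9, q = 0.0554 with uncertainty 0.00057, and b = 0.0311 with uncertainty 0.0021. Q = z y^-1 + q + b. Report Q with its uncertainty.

0.221 ± 0.00895

Let p = z·y^-1 = 0.134. δp/p = √((1·δz/z)² + (-1·δy/y)²) = √(0.00418 + 1.62e-05) = 0.0647, so δp = 0.00868.
Q = p + q + b: δQ = √(δp² + δq² + δb²) = √(7.53e-05 + 3.25e-07 + 4.41e-06) = 0.00895
Q = 0.221.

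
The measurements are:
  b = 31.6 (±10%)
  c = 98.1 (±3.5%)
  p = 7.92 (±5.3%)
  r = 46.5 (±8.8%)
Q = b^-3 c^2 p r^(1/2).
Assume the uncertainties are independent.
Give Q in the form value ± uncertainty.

Products/powers → add relative errors in quadrature, weighted by exponent:
  (-3·δb/b)² = (-3×0.100)² = 0.0900;  (2·δc/c)² = (2×0.0350)² = 0.00490;  (1·δp/p)² = (1×0.0530)² = 0.00281;  (½·δr/r)² = (0.5×0.0880)² = 0.00194
δQ/Q = √(0.0996) = 0.316
Q = 16.5, so δQ = 0.316 × 16.5 = 5.20.

16.5 ± 5.20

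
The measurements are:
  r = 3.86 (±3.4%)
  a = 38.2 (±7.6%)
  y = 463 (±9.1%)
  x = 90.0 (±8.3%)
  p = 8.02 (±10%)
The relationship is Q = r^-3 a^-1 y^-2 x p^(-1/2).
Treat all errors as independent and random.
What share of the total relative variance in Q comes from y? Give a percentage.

56.4%

(δQ/Q)² = (-3·δr/r)² + (-1·δa/a)² + (-2·δy/y)² + (1·δx/x)² + (−½·δp/p)²
  r term: (-3×0.0340)² = 0.0104
  a term: (-1×0.0760)² = 0.00578
  y term: (-2×0.0910)² = 0.0331
  x term: (1×0.0830)² = 0.00689
  p term: (-0.5×0.100)² = 0.00250
Total = 0.0587. Share from y = 0.0331/0.0587 = 0.564.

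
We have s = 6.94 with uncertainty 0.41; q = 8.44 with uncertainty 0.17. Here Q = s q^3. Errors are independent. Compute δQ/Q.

0.0845

Each factor contributes (exponent × relative error)² to (δQ/Q)²:
  (1·δs/s)² = (1×0.0591)² = 0.00349;  (3·δq/q)² = (3×0.0201)² = 0.00365
δQ/Q = √(0.00714) = 0.0845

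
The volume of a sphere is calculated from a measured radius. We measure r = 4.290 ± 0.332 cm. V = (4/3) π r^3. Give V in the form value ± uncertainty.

330.7 ± 76.8 cm^3

Relative error in a monomial: (δV/V)² = Σ (nᵢ · δxᵢ/xᵢ)².
  (3·δr/r)² = (3×0.0774)² = 0.0539
δV/V = √(0.0539) = 0.232
V = 330.7 cm^3, so δV = 0.232 × 330.7 = 76.8 cm^3.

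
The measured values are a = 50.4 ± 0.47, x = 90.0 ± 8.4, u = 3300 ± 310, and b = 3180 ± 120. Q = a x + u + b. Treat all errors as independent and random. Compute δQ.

540

Let p = a·x = 4540. δp/p = √((1·δa/a)² + (1·δx/x)²) = √(8.7e-05 + 0.00871) = 0.0938, so δp = 425.
Q = p + u + b: δQ = √(δp² + δu² + δb²) = √(1.81e+05 + 96100 + 14400) = 540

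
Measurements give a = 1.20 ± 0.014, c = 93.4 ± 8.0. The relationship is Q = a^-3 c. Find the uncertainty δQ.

Q is a product of powers, so relative uncertainties combine in quadrature:
  (-3·δa/a)² = (-3×0.0117)² = 0.00123;  (1·δc/c)² = (1×0.0857)² = 0.00734
δQ/Q = √(0.00856) = 0.0925
Q = 54.1, so δQ = 0.0925 × 54.1 = 5.00.

5.00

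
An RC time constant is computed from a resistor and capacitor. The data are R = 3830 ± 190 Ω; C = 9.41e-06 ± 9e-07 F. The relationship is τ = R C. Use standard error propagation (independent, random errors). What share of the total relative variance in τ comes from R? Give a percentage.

21.2%

(δτ/τ)² = (1·δR/R)² + (1·δC/C)²
  R term: (1×0.0496)² = 0.00246
  C term: (1×0.0956)² = 0.00915
Total = 0.0116. Share from R = 0.00246/0.0116 = 0.212.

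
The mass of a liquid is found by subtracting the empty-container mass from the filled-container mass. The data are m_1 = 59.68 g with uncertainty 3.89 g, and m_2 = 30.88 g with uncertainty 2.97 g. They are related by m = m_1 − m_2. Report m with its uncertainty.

28.80 ± 4.89 g

Sums and differences: (δm)² = Σ (cᵢ δxᵢ)².
  (δm_1)² = 15.1;  (δm_2)² = 8.82
δm = √(24.0) = 4.89 g
m = 28.80 g.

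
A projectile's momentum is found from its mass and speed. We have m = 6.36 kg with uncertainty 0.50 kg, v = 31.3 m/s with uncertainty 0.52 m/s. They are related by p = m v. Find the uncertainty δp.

16.0 kg·m/s

Relative error in a monomial: (δp/p)² = Σ (nᵢ · δxᵢ/xᵢ)².
  (1·δm/m)² = (1×0.0786)² = 0.00618;  (1·δv/v)² = (1×0.0166)² = 0.000276
δp/p = √(0.00646) = 0.0804
p = 199 kg·m/s, so δp = 0.0804 × 199 = 16.0 kg·m/s.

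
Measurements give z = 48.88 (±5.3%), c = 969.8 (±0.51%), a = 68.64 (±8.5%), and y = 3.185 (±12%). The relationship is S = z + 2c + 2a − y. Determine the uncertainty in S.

15.5

S is a linear combination, so absolute uncertainties add in quadrature:
  (δz)² = 6.71;  (2·δc)² = 97.9;  (2·δa)² = 136;  (δy)² = 0.146
δS = √(241) = 15.5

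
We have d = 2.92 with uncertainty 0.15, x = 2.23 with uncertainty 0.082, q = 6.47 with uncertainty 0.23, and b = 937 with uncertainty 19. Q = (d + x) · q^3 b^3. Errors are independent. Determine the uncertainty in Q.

Let u = d + x = 5.15. δu = √(δd² + δx²) = √(0.0225 + 0.00672) = 0.171, so δu/u = 0.0332.
Q is then a monomial in u, q, b:
δQ/Q = √((δu/u)² + (3·δq/q)² + (3·δb/b)²) = √(0.00110 + 0.0114 + 0.00370) = 0.127
Q = 1.15e+12, so δQ = 0.127 × 1.15e+12 = 1.46e+11.

1.46e+11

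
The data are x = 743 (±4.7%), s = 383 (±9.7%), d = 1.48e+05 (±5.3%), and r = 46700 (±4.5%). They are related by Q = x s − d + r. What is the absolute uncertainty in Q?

Let p = x·s = 2.85e+05. δp/p = √((1·δx/x)² + (1·δs/s)²) = √(0.00221 + 0.00941) = 0.108, so δp = 30700.
Q = p − d + r: δQ = √(δp² + δd² + δr²) = √(9.41e+08 + 6.15e+07 + 4.42e+06) = 31700

31700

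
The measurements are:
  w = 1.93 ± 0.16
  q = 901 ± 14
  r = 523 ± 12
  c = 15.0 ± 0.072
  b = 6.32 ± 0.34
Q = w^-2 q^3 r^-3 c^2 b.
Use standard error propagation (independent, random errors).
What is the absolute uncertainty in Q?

Q is a product of powers, so relative uncertainties combine in quadrature:
  (-2·δw/w)² = (-2×0.0829)² = 0.0275;  (3·δq/q)² = (3×0.0155)² = 0.00217;  (-3·δr/r)² = (-3×0.0229)² = 0.00474;  (2·δc/c)² = (2×0.00480)² = 9.22e-05;  (1·δb/b)² = (1×0.0538)² = 0.00289
δQ/Q = √(0.0374) = 0.193
Q = 1950, so δQ = 0.193 × 1950 = 377.

377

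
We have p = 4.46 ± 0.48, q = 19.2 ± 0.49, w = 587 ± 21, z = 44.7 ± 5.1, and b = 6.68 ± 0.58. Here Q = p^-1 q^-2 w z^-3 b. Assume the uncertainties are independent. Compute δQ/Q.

For a monomial Q ∝ p^-1, q^-2, w, z^-3, b, fractional errors add in quadrature:
  (-1·δp/p)² = (-1×0.108)² = 0.0116;  (-2·δq/q)² = (-2×0.0255)² = 0.00261;  (1·δw/w)² = (1×0.0358)² = 0.00128;  (-3·δz/z)² = (-3×0.114)² = 0.117;  (1·δb/b)² = (1×0.0868)² = 0.00754
δQ/Q = √(0.140) = 0.374

0.374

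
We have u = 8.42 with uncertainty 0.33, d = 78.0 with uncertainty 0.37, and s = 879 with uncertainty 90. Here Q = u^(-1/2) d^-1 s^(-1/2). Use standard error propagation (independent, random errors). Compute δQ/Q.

For a monomial Q ∝ u^(-1/2), d^-1, s^(-1/2), fractional errors add in quadrature:
  (−½·δu/u)² = (-0.5×0.0392)² = 0.000384;  (-1·δd/d)² = (-1×0.00474)² = 2.25e-05;  (−½·δs/s)² = (-0.5×0.102)² = 0.00262
δQ/Q = √(0.00303) = 0.0550

0.0550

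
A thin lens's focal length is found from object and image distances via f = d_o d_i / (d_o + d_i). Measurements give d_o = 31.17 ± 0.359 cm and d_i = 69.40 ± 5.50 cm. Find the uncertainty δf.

0.555 cm

∂f/∂d_o = (d_i/(d_o+d_i))² = 0.476;  ∂f/∂d_i = (d_o/(d_o+d_i))² = 0.0961
δf = √((∂f/∂d_o · δd_o)² + (∂f/∂d_i · δd_i)²) = √(0.0292 + 0.279) = 0.555 cm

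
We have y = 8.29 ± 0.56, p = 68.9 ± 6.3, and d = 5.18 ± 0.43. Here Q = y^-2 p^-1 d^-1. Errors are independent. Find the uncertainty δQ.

7.46e-06

Each factor contributes (exponent × relative error)² to (δQ/Q)²:
  (-2·δy/y)² = (-2×0.0676)² = 0.0183;  (-1·δp/p)² = (-1×0.0914)² = 0.00836;  (-1·δd/d)² = (-1×0.0830)² = 0.00689
δQ/Q = √(0.0335) = 0.183
Q = 4.08e-05, so δQ = 0.183 × 4.08e-05 = 7.46e-06.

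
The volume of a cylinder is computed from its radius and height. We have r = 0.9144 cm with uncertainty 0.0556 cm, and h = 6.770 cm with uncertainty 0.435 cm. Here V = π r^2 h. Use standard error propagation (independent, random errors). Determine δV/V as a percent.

13.8%

Since V is a product/quotient, work with relative uncertainties:
  (2·δr/r)² = (2×0.0608)² = 0.0148;  (1·δh/h)² = (1×0.0643)² = 0.00413
δV/V = √(0.0189) = 0.138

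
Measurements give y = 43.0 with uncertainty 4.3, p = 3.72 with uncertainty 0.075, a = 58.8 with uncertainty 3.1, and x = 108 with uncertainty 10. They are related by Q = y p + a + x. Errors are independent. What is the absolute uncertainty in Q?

Let w = y·p = 160. δw/w = √((1·δy/y)² + (1·δp/p)²) = √(0.0100 + 0.000406) = 0.102, so δw = 16.3.
Q = w + a + x: δQ = √(δw² + δa² + δx²) = √(266 + 9.61 + 100) = 19.4

19.4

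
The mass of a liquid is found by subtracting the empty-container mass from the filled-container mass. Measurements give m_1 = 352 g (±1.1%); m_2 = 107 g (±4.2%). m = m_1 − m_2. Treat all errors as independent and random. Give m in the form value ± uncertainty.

245 ± 5.93 g

Each term contributes (cᵢ δxᵢ)² to (δm)²:
  (δm_1)² = 15.0;  (δm_2)² = 20.2
δm = √(35.2) = 5.93 g
m = 245 g.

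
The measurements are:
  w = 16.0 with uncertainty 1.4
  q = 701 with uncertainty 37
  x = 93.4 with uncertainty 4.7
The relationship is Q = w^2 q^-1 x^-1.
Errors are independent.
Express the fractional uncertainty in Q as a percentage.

19.0%

Q is a product of powers, so relative uncertainties combine in quadrature:
  (2·δw/w)² = (2×0.0875)² = 0.0306;  (-1·δq/q)² = (-1×0.0528)² = 0.00279;  (-1·δx/x)² = (-1×0.0503)² = 0.00253
δQ/Q = √(0.0359) = 0.190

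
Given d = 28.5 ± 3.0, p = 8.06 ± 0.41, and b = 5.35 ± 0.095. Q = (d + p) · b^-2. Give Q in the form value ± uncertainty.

1.28 ± 0.115

Let u = d + p = 36.6. δu = √(δd² + δp²) = √(9.00 + 0.168) = 3.03, so δu/u = 0.0828.
Q is then a monomial in u, b:
δQ/Q = √((δu/u)² + (-2·δb/b)²) = √(0.00686 + 0.00126) = 0.0901
Q = 1.28, so δQ = 0.0901 × 1.28 = 0.115.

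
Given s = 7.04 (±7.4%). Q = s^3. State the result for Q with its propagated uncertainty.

Since Q is a product/quotient, work with relative uncertainties:
  (3·δs/s)² = (3×0.0740)² = 0.0493
δQ/Q = √(0.0493) = 0.222
Q = 349, so δQ = 0.222 × 349 = 77.5.

349 ± 77.5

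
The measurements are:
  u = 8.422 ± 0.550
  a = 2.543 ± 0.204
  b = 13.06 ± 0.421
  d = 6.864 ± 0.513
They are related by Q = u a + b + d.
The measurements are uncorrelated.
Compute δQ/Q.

Let p = u·a = 21.42. δp/p = √((1·δu/u)² + (1·δa/a)²) = √(0.00426 + 0.00644) = 0.103, so δp = 2.22.
Q = p + b + d: δQ = √(δp² + δb² + δd²) = √(4.91 + 0.177 + 0.263) = 2.31
Q = 41.34, so δQ/Q = 2.31/41.34 = 0.0559.

0.0559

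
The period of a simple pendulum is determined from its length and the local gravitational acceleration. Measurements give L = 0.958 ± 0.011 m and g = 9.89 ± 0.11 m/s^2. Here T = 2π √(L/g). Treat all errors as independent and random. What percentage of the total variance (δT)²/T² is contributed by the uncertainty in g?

(δT/T)² = (½·δL/L)² + (−½·δg/g)²
  L term: (0.5×0.0115)² = 3.3e-05
  g term: (-0.5×0.0111)² = 3.09e-05
Total = 6.39e-05. Share from g = 3.09e-05/6.39e-05 = 0.484.

48.4%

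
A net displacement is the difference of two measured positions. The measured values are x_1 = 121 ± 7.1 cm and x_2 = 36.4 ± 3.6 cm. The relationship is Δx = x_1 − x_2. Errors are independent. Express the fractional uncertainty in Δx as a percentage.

Absolute uncertainties add in quadrature for a linear combination:
  (δx_1)² = 50.4;  (δx_2)² = 13.0
δΔx = √(63.4) = 7.96 cm
Δx = 84.6 cm, so δΔx/Δx = 7.96/84.6 = 0.0941.

9.41%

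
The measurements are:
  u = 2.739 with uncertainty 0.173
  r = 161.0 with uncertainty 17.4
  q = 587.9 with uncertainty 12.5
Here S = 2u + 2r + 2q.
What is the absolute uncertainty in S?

Each term contributes (cᵢ δxᵢ)² to (δS)²:
  (2·δu)² = 0.120;  (2·δr)² = 1210;  (2·δq)² = 625
δS = √(1840) = 42.9

42.9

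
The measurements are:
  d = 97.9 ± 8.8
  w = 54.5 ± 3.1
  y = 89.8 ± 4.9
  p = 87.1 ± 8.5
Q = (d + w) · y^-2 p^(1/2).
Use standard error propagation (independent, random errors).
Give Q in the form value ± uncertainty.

Let u = d + w = 152. δu = √(δd² + δw²) = √(77.4 + 9.61) = 9.33, so δu/u = 0.0612.
Q is then a monomial in u, y, p:
δQ/Q = √((δu/u)² + (-2·δy/y)² + (½·δp/p)²) = √(0.00375 + 0.0119 + 0.00238) = 0.134
Q = 0.176, so δQ = 0.134 × 0.176 = 0.0237.

0.176 ± 0.0237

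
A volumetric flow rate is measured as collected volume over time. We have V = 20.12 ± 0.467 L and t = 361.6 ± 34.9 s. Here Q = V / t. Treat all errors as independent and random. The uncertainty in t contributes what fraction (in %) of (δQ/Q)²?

(δQ/Q)² = (1·δV/V)² + (-1·δt/t)²
  V term: (1×0.0232)² = 0.000539
  t term: (-1×0.0965)² = 0.00932
Total = 0.00985. Share from t = 0.00932/0.00985 = 0.945.

94.5%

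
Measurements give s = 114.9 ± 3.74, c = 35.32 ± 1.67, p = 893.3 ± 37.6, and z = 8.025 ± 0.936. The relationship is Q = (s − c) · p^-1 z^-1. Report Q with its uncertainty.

0.01110 ± 0.00149

Let u = s − c = 79.58. δu = √(δs² + δc²) = √(14.0 + 2.79) = 4.10, so δu/u = 0.0515.
Q is then a monomial in u, p, z:
δQ/Q = √((δu/u)² + (-1·δp/p)² + (-1·δz/z)²) = √(0.00265 + 0.00177 + 0.0136) = 0.134
Q = 0.01110, so δQ = 0.134 × 0.01110 = 0.00149.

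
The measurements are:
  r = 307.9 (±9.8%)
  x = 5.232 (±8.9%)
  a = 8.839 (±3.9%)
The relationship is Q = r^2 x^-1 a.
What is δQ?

35000

Relative error in a monomial: (δQ/Q)² = Σ (nᵢ · δxᵢ/xᵢ)².
  (2·δr/r)² = (2×0.0980)² = 0.0384;  (-1·δx/x)² = (-1×0.0890)² = 0.00792;  (1·δa/a)² = (1×0.0390)² = 0.00152
δQ/Q = √(0.0479) = 0.219
Q = 160200, so δQ = 0.219 × 160200 = 35000.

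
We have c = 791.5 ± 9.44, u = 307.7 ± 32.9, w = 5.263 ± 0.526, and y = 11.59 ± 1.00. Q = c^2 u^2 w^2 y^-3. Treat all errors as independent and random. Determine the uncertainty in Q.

Products/powers → add relative errors in quadrature, weighted by exponent:
  (2·δc/c)² = (2×0.0119)² = 0.000569;  (2·δu/u)² = (2×0.107)² = 0.0457;  (2·δw/w)² = (2×0.0999)² = 0.0400;  (-3·δy/y)² = (-3×0.0863)² = 0.0670
δQ/Q = √(0.153) = 0.391
Q = 1.055e+09, so δQ = 0.391 × 1.055e+09 = 4.13e+08.

4.13e+08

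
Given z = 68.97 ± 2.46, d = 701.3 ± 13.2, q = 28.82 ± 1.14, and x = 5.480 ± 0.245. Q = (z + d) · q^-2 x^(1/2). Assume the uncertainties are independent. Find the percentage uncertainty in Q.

Let u = z + d = 770.3. δu = √(δz² + δd²) = √(6.05 + 174) = 13.4, so δu/u = 0.0174.
Q is then a monomial in u, q, x:
δQ/Q = √((δu/u)² + (-2·δq/q)² + (½·δx/x)²) = √(0.000304 + 0.00626 + 0.000500) = 0.0840

8.40%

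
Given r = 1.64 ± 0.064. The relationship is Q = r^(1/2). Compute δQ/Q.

For a monomial Q ∝ r^(1/2), fractional errors add in quadrature:
  (½·δr/r)² = (0.5×0.0390)² = 0.000381
δQ/Q = √(0.000381) = 0.0195

0.0195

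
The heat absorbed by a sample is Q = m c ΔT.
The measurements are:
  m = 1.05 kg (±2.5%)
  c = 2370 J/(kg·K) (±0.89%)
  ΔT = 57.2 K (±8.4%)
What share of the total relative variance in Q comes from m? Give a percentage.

8.05%

(δQ/Q)² = (1·δm/m)² + (1·δc/c)² + (1·δΔT/ΔT)²
  m term: (1×0.0250)² = 0.000625
  c term: (1×0.00890)² = 7.92e-05
  ΔT term: (1×0.0840)² = 0.00706
Total = 0.00776. Share from m = 0.000625/0.00776 = 0.0805.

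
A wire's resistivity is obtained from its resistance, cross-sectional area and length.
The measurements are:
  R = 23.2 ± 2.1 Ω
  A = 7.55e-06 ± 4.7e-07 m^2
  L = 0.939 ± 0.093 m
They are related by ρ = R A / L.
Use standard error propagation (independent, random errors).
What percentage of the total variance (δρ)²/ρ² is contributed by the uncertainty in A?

17.7%

(δρ/ρ)² = (1·δR/R)² + (1·δA/A)² + (-1·δL/L)²
  R term: (1×0.0905)² = 0.00819
  A term: (1×0.0623)² = 0.00388
  L term: (-1×0.0990)² = 0.00981
Total = 0.0219. Share from A = 0.00388/0.0219 = 0.177.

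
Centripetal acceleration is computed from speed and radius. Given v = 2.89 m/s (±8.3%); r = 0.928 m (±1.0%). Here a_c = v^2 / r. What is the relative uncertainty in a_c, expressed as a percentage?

Since a_c is a product/quotient, work with relative uncertainties:
  (2·δv/v)² = (2×0.0830)² = 0.0276;  (-1·δr/r)² = (-1×0.0100)² = 0.000100
δa_c/a_c = √(0.0277) = 0.166

16.6%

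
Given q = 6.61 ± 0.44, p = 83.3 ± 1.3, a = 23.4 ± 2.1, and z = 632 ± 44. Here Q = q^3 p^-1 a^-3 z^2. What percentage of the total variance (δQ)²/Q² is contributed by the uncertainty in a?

54.9%

(δQ/Q)² = (3·δq/q)² + (-1·δp/p)² + (-3·δa/a)² + (2·δz/z)²
  q term: (3×0.0666)² = 0.0399
  p term: (-1×0.0156)² = 0.000244
  a term: (-3×0.0897)² = 0.0725
  z term: (2×0.0696)² = 0.0194
Total = 0.132. Share from a = 0.0725/0.132 = 0.549.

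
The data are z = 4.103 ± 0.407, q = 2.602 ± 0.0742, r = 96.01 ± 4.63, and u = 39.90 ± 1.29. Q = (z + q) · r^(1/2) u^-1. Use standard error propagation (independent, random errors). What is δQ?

Let w = z + q = 6.705. δw = √(δz² + δq²) = √(0.166 + 0.00551) = 0.414, so δw/w = 0.0617.
Q is then a monomial in w, r, u:
δQ/Q = √((δw/w)² + (½·δr/r)² + (-1·δu/u)²) = √(0.00381 + 0.000581 + 0.00105) = 0.0737
Q = 1.647, so δQ = 0.0737 × 1.647 = 0.121.

0.121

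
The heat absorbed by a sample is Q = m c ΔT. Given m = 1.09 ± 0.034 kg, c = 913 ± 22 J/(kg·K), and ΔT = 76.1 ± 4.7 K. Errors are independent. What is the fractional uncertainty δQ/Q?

For a monomial Q ∝ m, c, ΔT, fractional errors add in quadrature:
  (1·δm/m)² = (1×0.0312)² = 0.000973;  (1·δc/c)² = (1×0.0241)² = 0.000581;  (1·δΔT/ΔT)² = (1×0.0618)² = 0.00381
δQ/Q = √(0.00537) = 0.0733

0.0733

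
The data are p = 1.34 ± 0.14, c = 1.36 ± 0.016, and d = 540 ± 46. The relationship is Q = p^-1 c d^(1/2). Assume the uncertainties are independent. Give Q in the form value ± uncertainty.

23.6 ± 2.68

Each factor contributes (exponent × relative error)² to (δQ/Q)²:
  (-1·δp/p)² = (-1×0.104)² = 0.0109;  (1·δc/c)² = (1×0.0118)² = 0.000138;  (½·δd/d)² = (0.5×0.0852)² = 0.00181
δQ/Q = √(0.0129) = 0.113
Q = 23.6, so δQ = 0.113 × 23.6 = 2.68.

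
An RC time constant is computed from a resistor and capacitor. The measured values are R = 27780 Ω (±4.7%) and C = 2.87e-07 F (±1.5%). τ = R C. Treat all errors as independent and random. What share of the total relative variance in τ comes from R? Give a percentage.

90.8%

(δτ/τ)² = (1·δR/R)² + (1·δC/C)²
  R term: (1×0.0470)² = 0.00221
  C term: (1×0.0150)² = 0.000225
Total = 0.00243. Share from R = 0.00221/0.00243 = 0.908.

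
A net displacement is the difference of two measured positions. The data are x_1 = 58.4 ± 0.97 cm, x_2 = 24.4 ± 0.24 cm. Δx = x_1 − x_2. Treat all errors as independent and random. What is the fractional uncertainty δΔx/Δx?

Δx is a linear combination, so absolute uncertainties add in quadrature:
  (δx_1)² = 0.941;  (δx_2)² = 0.0576
δΔx = √(0.998) = 0.999 cm
Δx = 34.0 cm, so δΔx/Δx = 0.999/34.0 = 0.0294.

0.0294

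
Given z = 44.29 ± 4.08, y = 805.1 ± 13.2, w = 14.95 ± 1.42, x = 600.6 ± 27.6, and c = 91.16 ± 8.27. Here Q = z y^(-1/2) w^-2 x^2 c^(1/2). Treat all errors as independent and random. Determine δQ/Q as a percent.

23.5%

Each factor contributes (exponent × relative error)² to (δQ/Q)²:
  (1·δz/z)² = (1×0.0921)² = 0.00849;  (−½·δy/y)² = (-0.5×0.0164)² = 6.72e-05;  (-2·δw/w)² = (-2×0.0950)² = 0.0361;  (2·δx/x)² = (2×0.0460)² = 0.00845;  (½·δc/c)² = (0.5×0.0907)² = 0.00206
δQ/Q = √(0.0551) = 0.235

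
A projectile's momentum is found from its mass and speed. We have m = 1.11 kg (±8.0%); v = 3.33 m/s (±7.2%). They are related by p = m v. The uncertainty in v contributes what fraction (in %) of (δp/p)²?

44.8%

(δp/p)² = (1·δm/m)² + (1·δv/v)²
  m term: (1×0.0800)² = 0.00640
  v term: (1×0.0720)² = 0.00518
Total = 0.0116. Share from v = 0.00518/0.0116 = 0.448.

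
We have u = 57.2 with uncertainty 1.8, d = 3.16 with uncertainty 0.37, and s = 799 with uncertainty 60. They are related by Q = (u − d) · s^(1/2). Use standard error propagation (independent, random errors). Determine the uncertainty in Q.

77.4

Let w = u − d = 54.0. δw = √(δu² + δd²) = √(3.24 + 0.137) = 1.84, so δw/w = 0.0340.
Q is then a monomial in w, s:
δQ/Q = √((δw/w)² + (½·δs/s)²) = √(0.00116 + 0.00141) = 0.0507
Q = 1530, so δQ = 0.0507 × 1530 = 77.4.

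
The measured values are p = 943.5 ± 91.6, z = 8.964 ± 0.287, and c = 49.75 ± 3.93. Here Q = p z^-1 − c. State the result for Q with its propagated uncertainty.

Let w = p·z^-1 = 105.3. δw/w = √((1·δp/p)² + (-1·δz/z)²) = √(0.00943 + 0.00103) = 0.102, so δw = 10.8.
Q = w − c: δQ = √(δw² + δc²) = √(116 + 15.4) = 11.5
Q = 55.50.

55.50 ± 11.5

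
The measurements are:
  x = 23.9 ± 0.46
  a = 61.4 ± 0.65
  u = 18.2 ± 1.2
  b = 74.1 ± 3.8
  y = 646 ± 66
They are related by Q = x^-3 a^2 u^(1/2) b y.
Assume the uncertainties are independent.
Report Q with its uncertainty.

Relative error in a monomial: (δQ/Q)² = Σ (nᵢ · δxᵢ/xᵢ)².
  (-3·δx/x)² = (-3×0.0192)² = 0.00333;  (2·δa/a)² = (2×0.0106)² = 0.000448;  (½·δu/u)² = (0.5×0.0659)² = 0.00109;  (1·δb/b)² = (1×0.0513)² = 0.00263;  (1·δy/y)² = (1×0.102)² = 0.0104
δQ/Q = √(0.0179) = 0.134
Q = 56400, so δQ = 0.134 × 56400 = 7550.

56400 ± 7550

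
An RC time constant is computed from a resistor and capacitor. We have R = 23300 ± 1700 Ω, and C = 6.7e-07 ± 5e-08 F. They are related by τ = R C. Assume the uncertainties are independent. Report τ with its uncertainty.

0.0156 ± 0.00163 s

Since τ is a product/quotient, work with relative uncertainties:
  (1·δR/R)² = (1×0.0730)² = 0.00532;  (1·δC/C)² = (1×0.0746)² = 0.00557
δτ/τ = √(0.0109) = 0.104
τ = 0.0156 s, so δτ = 0.104 × 0.0156 = 0.00163 s.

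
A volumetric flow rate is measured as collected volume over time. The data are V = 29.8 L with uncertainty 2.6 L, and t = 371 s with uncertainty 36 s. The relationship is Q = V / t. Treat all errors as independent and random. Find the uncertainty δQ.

0.0105 L/s

Products/powers → add relative errors in quadrature, weighted by exponent:
  (1·δV/V)² = (1×0.0872)² = 0.00761;  (-1·δt/t)² = (-1×0.0970)² = 0.00942
δQ/Q = √(0.0170) = 0.130
Q = 0.0803 L/s, so δQ = 0.130 × 0.0803 = 0.0105 L/s.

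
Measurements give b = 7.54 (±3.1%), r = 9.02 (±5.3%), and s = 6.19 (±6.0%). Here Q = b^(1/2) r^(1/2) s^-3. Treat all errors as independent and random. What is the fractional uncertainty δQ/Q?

Relative error in a monomial: (δQ/Q)² = Σ (nᵢ · δxᵢ/xᵢ)².
  (½·δb/b)² = (0.5×0.0310)² = 0.000240;  (½·δr/r)² = (0.5×0.0530)² = 0.000702;  (-3·δs/s)² = (-3×0.0600)² = 0.0324
δQ/Q = √(0.0333) = 0.183

0.183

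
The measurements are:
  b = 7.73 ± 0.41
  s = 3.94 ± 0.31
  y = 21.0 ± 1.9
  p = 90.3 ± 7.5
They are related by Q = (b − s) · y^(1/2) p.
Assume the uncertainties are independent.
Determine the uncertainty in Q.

259

Let u = b − s = 3.79. δu = √(δb² + δs²) = √(0.168 + 0.0961) = 0.514, so δu/u = 0.136.
Q is then a monomial in u, y, p:
δQ/Q = √((δu/u)² + (½·δy/y)² + (1·δp/p)²) = √(0.0184 + 0.00205 + 0.00690) = 0.165
Q = 1570, so δQ = 0.165 × 1570 = 259.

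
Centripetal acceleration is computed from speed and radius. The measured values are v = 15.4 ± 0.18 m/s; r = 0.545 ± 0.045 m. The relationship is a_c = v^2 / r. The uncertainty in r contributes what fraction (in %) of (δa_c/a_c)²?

92.6%

(δa_c/a_c)² = (2·δv/v)² + (-1·δr/r)²
  v term: (2×0.0117)² = 0.000546
  r term: (-1×0.0826)² = 0.00682
Total = 0.00736. Share from r = 0.00682/0.00736 = 0.926.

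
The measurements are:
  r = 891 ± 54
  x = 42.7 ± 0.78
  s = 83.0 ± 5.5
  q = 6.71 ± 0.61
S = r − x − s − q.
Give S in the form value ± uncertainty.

759 ± 54.3

Each term contributes (cᵢ δxᵢ)² to (δS)²:
  (δr)² = 2920;  (δx)² = 0.608;  (δs)² = 30.2;  (δq)² = 0.372
δS = √(2950) = 54.3
S = 759.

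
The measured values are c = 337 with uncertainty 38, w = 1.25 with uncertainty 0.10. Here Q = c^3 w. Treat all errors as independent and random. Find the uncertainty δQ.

1.66e+07

Since Q is a product/quotient, work with relative uncertainties:
  (3·δc/c)² = (3×0.113)² = 0.114;  (1·δw/w)² = (1×0.0800)² = 0.00640
δQ/Q = √(0.121) = 0.348
Q = 4.78e+07, so δQ = 0.348 × 4.78e+07 = 1.66e+07.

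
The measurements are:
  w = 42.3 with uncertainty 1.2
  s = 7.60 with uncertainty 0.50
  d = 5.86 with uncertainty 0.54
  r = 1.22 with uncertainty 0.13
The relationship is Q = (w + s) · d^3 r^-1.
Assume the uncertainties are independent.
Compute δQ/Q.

Let u = w + s = 49.9. δu = √(δw² + δs²) = √(1.44 + 0.250) = 1.30, so δu/u = 0.0261.
Q is then a monomial in u, d, r:
δQ/Q = √((δu/u)² + (3·δd/d)² + (-1·δr/r)²) = √(0.000679 + 0.0764 + 0.0114) = 0.297

0.297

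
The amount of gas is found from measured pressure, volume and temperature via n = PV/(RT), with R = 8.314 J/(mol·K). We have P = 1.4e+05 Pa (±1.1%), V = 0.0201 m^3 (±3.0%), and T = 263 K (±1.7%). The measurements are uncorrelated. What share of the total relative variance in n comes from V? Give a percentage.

68.7%

(δn/n)² = (1·δP/P)² + (1·δV/V)² + (-1·δT/T)²
  P term: (1×0.0110)² = 0.000121
  V term: (1×0.0300)² = 0.000900
  T term: (-1×0.0170)² = 0.000289
Total = 0.00131. Share from V = 0.000900/0.00131 = 0.687.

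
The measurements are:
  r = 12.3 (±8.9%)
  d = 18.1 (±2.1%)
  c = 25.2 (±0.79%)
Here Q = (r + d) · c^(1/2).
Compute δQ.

Let u = r + d = 30.4. δu = √(δr² + δd²) = √(1.20 + 0.144) = 1.16, so δu/u = 0.0381.
Q is then a monomial in u, c:
δQ/Q = √((δu/u)² + (½·δc/c)²) = √(0.00145 + 1.56e-05) = 0.0383
Q = 153, so δQ = 0.0383 × 153 = 5.85.

5.85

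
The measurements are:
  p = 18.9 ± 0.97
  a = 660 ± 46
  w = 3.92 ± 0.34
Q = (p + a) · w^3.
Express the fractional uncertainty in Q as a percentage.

26.9%

Let u = p + a = 679. δu = √(δp² + δa²) = √(0.941 + 2120) = 46.0, so δu/u = 0.0678.
Q is then a monomial in u, w:
δQ/Q = √((δu/u)² + (3·δw/w)²) = √(0.00459 + 0.0677) = 0.269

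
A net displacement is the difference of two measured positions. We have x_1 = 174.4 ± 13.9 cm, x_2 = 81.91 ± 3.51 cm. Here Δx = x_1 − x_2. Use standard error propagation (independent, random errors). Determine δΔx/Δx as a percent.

Each term contributes (cᵢ δxᵢ)² to (δΔx)²:
  (δx_1)² = 193;  (δx_2)² = 12.3
δΔx = √(206) = 14.3 cm
Δx = 92.49 cm, so δΔx/Δx = 14.3/92.49 = 0.155.

15.5%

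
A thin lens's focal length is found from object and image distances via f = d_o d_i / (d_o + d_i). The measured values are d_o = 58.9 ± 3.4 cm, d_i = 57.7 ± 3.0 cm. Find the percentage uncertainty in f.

3.88%

∂f/∂d_o = (d_i/(d_o+d_i))² = 0.245;  ∂f/∂d_i = (d_o/(d_o+d_i))² = 0.255
δf = √((∂f/∂d_o · δd_o)² + (∂f/∂d_i · δd_i)²) = √(0.693 + 0.586) = 1.13 cm
f = 29.1 cm, so δf/f = 1.13/29.1 = 0.0388.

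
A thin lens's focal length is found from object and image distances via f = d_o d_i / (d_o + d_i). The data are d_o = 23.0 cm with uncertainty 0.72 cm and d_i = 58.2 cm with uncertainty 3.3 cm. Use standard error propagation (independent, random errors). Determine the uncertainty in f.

0.455 cm

∂f/∂d_o = (d_i/(d_o+d_i))² = 0.514;  ∂f/∂d_i = (d_o/(d_o+d_i))² = 0.0802
δf = √((∂f/∂d_o · δd_o)² + (∂f/∂d_i · δd_i)²) = √(0.137 + 0.0701) = 0.455 cm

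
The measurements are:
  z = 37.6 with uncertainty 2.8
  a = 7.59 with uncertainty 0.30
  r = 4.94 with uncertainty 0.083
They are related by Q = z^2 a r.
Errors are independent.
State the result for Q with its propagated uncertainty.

Relative error in a monomial: (δQ/Q)² = Σ (nᵢ · δxᵢ/xᵢ)².
  (2·δz/z)² = (2×0.0745)² = 0.0222;  (1·δa/a)² = (1×0.0395)² = 0.00156;  (1·δr/r)² = (1×0.0168)² = 0.000282
δQ/Q = √(0.0240) = 0.155
Q = 53000, so δQ = 0.155 × 53000 = 8220.

53000 ± 8220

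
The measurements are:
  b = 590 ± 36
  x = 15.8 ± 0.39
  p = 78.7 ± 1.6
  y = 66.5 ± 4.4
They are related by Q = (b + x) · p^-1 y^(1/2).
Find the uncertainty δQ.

Let u = b + x = 606. δu = √(δb² + δx²) = √(1300 + 0.152) = 36.0, so δu/u = 0.0594.
Q is then a monomial in u, p, y:
δQ/Q = √((δu/u)² + (-1·δp/p)² + (½·δy/y)²) = √(0.00353 + 0.000413 + 0.00109) = 0.0710
Q = 62.8, so δQ = 0.0710 × 62.8 = 4.46.

4.46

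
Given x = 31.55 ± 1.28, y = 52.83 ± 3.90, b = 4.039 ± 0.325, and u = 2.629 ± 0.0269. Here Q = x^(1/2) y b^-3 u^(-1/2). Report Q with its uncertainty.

2.778 ± 0.704

Products/powers → add relative errors in quadrature, weighted by exponent:
  (½·δx/x)² = (0.5×0.0406)² = 0.000411;  (1·δy/y)² = (1×0.0738)² = 0.00545;  (-3·δb/b)² = (-3×0.0805)² = 0.0583;  (−½·δu/u)² = (-0.5×0.0102)² = 2.62e-05
δQ/Q = √(0.0642) = 0.253
Q = 2.778, so δQ = 0.253 × 2.778 = 0.704.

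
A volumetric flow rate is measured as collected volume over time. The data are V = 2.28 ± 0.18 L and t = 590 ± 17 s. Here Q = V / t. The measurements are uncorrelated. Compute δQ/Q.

0.0840

Each factor contributes (exponent × relative error)² to (δQ/Q)²:
  (1·δV/V)² = (1×0.0789)² = 0.00623;  (-1·δt/t)² = (-1×0.0288)² = 0.000830
δQ/Q = √(0.00706) = 0.0840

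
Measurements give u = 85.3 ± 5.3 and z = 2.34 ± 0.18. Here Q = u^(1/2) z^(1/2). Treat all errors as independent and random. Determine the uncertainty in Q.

Products/powers → add relative errors in quadrature, weighted by exponent:
  (½·δu/u)² = (0.5×0.0621)² = 0.000965;  (½·δz/z)² = (0.5×0.0769)² = 0.00148
δQ/Q = √(0.00244) = 0.0494
Q = 14.1, so δQ = 0.0494 × 14.1 = 0.699.

0.699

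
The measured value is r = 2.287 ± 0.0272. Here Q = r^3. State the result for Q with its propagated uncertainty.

Q is a product of powers, so relative uncertainties combine in quadrature:
  (3·δr/r)² = (3×0.0119)² = 0.00127
δQ/Q = √(0.00127) = 0.0357
Q = 11.96, so δQ = 0.0357 × 11.96 = 0.427.

11.96 ± 0.427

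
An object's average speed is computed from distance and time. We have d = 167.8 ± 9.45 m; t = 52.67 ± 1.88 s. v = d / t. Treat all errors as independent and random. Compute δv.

Each factor contributes (exponent × relative error)² to (δv/v)²:
  (1·δd/d)² = (1×0.0563)² = 0.00317;  (-1·δt/t)² = (-1×0.0357)² = 0.00127
δv/v = √(0.00445) = 0.0667
v = 3.186 m/s, so δv = 0.0667 × 3.186 = 0.212 m/s.

0.212 m/s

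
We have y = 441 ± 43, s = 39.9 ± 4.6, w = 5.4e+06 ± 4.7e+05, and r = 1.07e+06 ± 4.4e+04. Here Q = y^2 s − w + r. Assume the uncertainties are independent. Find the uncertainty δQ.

1.82e+06

Let p = y^2·s = 7.76e+06. δp/p = √((2·δy/y)² + (1·δs/s)²) = √(0.0380 + 0.0133) = 0.227, so δp = 1.76e+06.
Q = p − w + r: δQ = √(δp² + δw² + δr²) = √(3.09e+12 + 2.21e+11 + 1.94e+09) = 1.82e+06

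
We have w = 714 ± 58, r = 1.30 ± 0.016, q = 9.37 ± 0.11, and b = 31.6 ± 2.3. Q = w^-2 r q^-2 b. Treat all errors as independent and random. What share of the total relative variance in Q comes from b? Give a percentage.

(δQ/Q)² = (-2·δw/w)² + (1·δr/r)² + (-2·δq/q)² + (1·δb/b)²
  w term: (-2×0.0812)² = 0.0264
  r term: (1×0.0123)² = 0.000151
  q term: (-2×0.0117)² = 0.000551
  b term: (1×0.0728)² = 0.00530
Total = 0.0324. Share from b = 0.00530/0.0324 = 0.164.

16.4%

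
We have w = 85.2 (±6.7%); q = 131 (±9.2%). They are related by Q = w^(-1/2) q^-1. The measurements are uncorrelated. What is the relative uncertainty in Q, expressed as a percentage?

9.79%

Q is a product of powers, so relative uncertainties combine in quadrature:
  (−½·δw/w)² = (-0.5×0.0670)² = 0.00112;  (-1·δq/q)² = (-1×0.0920)² = 0.00846
δQ/Q = √(0.00959) = 0.0979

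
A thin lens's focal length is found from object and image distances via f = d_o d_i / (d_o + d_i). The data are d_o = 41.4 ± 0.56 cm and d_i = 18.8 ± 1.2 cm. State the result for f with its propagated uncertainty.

12.9 ± 0.570 cm

∂f/∂d_o = (d_i/(d_o+d_i))² = 0.0975;  ∂f/∂d_i = (d_o/(d_o+d_i))² = 0.473
δf = √((∂f/∂d_o · δd_o)² + (∂f/∂d_i · δd_i)²) = √(0.00298 + 0.322) = 0.570 cm
f = 12.9 cm.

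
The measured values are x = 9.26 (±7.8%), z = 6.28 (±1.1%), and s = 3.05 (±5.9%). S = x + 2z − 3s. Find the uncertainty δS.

0.912

For a sum/difference, combine absolute errors in quadrature:
  (δx)² = 0.522;  (2·δz)² = 0.0191;  (3·δs)² = 0.291
δS = √(0.832) = 0.912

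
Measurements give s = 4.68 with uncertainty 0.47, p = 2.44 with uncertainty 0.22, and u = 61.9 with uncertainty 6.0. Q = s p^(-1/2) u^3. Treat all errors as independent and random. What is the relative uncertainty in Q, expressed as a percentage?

31.1%

Each factor contributes (exponent × relative error)² to (δQ/Q)²:
  (1·δs/s)² = (1×0.100)² = 0.0101;  (−½·δp/p)² = (-0.5×0.0902)² = 0.00203;  (3·δu/u)² = (3×0.0969)² = 0.0846
δQ/Q = √(0.0967) = 0.311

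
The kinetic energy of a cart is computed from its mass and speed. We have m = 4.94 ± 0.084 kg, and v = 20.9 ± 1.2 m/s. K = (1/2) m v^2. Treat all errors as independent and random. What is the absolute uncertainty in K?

Products/powers → add relative errors in quadrature, weighted by exponent:
  (1·δm/m)² = (1×0.0170)² = 0.000289;  (2·δv/v)² = (2×0.0574)² = 0.0132
δK/K = √(0.0135) = 0.116
K = 1080 J, so δK = 0.116 × 1080 = 125 J.

125 J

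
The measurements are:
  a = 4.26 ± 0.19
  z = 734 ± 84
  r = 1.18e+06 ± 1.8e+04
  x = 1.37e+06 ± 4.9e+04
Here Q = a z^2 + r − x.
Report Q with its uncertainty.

(2.11 ± 0.538) × 10^6

Let p = a·z^2 = 2.3e+06. δp/p = √((1·δa/a)² + (2·δz/z)²) = √(0.00199 + 0.0524) = 0.233, so δp = 5.35e+05.
Q = p + r − x: δQ = √(δp² + δr² + δx²) = √(2.86e+11 + 3.24e+08 + 2.4e+09) = 5.38e+05
Q = 2.11e+06.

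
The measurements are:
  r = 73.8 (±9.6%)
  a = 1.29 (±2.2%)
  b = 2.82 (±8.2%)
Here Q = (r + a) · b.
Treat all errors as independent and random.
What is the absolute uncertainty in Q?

26.5

Let u = r + a = 75.1. δu = √(δr² + δa²) = √(50.2 + 0.000805) = 7.08, so δu/u = 0.0944.
Q is then a monomial in u, b:
δQ/Q = √((δu/u)² + (1·δb/b)²) = √(0.00890 + 0.00672) = 0.125
Q = 212, so δQ = 0.125 × 212 = 26.5.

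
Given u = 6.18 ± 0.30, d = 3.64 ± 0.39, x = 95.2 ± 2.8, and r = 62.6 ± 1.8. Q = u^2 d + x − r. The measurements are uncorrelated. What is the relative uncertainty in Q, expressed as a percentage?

Let p = u^2·d = 139. δp/p = √((2·δu/u)² + (1·δd/d)²) = √(0.00943 + 0.0115) = 0.145, so δp = 20.1.
Q = p + x − r: δQ = √(δp² + δx² + δr²) = √(404 + 7.84 + 3.24) = 20.4
Q = 172, so δQ/Q = 20.4/172 = 0.119.

11.9%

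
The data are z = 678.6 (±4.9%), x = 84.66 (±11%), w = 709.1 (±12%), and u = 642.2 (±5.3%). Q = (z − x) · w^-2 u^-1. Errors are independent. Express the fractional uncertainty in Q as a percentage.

25.3%

Let h = z − x = 593.9. δh = √(δz² + δx²) = √(1110 + 86.7) = 34.5, so δh/h = 0.0581.
Q is then a monomial in h, w, u:
δQ/Q = √((δh/h)² + (-2·δw/w)² + (-1·δu/u)²) = √(0.00338 + 0.0576 + 0.00281) = 0.253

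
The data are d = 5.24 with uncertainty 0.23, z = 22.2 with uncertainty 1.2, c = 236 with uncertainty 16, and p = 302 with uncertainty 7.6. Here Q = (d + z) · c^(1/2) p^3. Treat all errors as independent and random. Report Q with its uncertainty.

(1.16 ± 0.109) × 10^10

Let u = d + z = 27.4. δu = √(δd² + δz²) = √(0.0529 + 1.44) = 1.22, so δu/u = 0.0445.
Q is then a monomial in u, c, p:
δQ/Q = √((δu/u)² + (½·δc/c)² + (3·δp/p)²) = √(0.00198 + 0.00115 + 0.00570) = 0.0940
Q = 1.16e+10, so δQ = 0.0940 × 1.16e+10 = 1.09e+09.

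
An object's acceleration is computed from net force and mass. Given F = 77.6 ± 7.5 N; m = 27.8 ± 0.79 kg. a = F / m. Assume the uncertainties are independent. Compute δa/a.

0.101

For a monomial a ∝ F, m^-1, fractional errors add in quadrature:
  (1·δF/F)² = (1×0.0966)² = 0.00934;  (-1·δm/m)² = (-1×0.0284)² = 0.000808
δa/a = √(0.0101) = 0.101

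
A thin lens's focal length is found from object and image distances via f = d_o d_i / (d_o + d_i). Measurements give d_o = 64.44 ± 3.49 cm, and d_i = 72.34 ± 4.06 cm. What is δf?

∂f/∂d_o = (d_i/(d_o+d_i))² = 0.280;  ∂f/∂d_i = (d_o/(d_o+d_i))² = 0.222
δf = √((∂f/∂d_o · δd_o)² + (∂f/∂d_i · δd_i)²) = √(0.953 + 0.812) = 1.33 cm

1.33 cm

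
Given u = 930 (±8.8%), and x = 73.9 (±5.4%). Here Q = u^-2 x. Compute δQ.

1.57e-05

For a monomial Q ∝ u^-2, x, fractional errors add in quadrature:
  (-2·δu/u)² = (-2×0.0880)² = 0.0310;  (1·δx/x)² = (1×0.0540)² = 0.00292
δQ/Q = √(0.0339) = 0.184
Q = 8.54e-05, so δQ = 0.184 × 8.54e-05 = 1.57e-05.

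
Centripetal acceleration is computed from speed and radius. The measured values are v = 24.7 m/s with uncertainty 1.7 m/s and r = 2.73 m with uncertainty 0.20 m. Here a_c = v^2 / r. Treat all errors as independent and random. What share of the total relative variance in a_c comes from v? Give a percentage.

(δa_c/a_c)² = (2·δv/v)² + (-1·δr/r)²
  v term: (2×0.0688)² = 0.0189
  r term: (-1×0.0733)² = 0.00537
Total = 0.0243. Share from v = 0.0189/0.0243 = 0.779.

77.9%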